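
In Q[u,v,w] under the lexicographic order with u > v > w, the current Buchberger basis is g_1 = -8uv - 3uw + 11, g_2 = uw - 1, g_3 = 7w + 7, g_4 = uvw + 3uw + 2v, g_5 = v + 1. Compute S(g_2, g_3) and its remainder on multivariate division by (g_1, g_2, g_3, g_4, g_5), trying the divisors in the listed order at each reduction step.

S(g_2, g_3) = -u - 1; remainder on division = -u - 1.

lcm(LM(g_2), LM(g_3)) = uw.
S = (lcm/LT(g_2))·g_2 − (lcm/LT(g_3))·g_3 = -u - 1.
Reduce S modulo (g_1, g_2, g_3, g_4, g_5) in that order:
  leading term u: no divisor's leading term divides it; move -u to the remainder.
  leading term 1: no divisor's leading term divides it; move -1 to the remainder.
The remainder -u - 1 is nonzero, so it would be added as the next basis element.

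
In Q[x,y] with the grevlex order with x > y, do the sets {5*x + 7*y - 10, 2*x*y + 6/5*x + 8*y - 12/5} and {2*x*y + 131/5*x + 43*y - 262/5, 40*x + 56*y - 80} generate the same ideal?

Since reduced Gröbner bases are canonical representatives of ideals under a given ordering, it suffices to compute and compare them.
Buchberger on the first generating set:
f_1 = 5*x + 7*y - 10, LT = x.
f_2 = 2*x*y + 6/5*x + 8*y - 12/5, LT = x*y.

S(f_1,f_2): lcm = x*y. S = 7/5*y**2 - 3/5*x - 6*y + 6/5.
  reduce S modulo (f_1, f_2):
  remainder 7/5*y**2 - 129/25*y ≠ 0; add g_3 = 7/5*y**2 - 129/25*y to the basis.

The other S-polynomials (S(f_1,g_3), S(f_2,g_3)) all reduce to 0 modulo the current basis, so we have a Gröbner basis.
Inter-reduce: drop elements whose leading term is divisible by another's, tail-reduce, and make monic.
Reduced Gröbner basis: {y**2 - 129/35*y, x + 7/5*y - 2}.

Buchberger on the second generating set:
h_1 = 2*x*y + 131/5*x + 43*y - 262/5, LT = x*y.
h_2 = 40*x + 56*y - 80, LT = x.

S(h_1,h_2): lcm = x*y. S = -7/5*y**2 + 131/10*x + 47/2*y - 131/5.
  reduce S modulo (h_1, h_2):
  remainder -7/5*y**2 + 129/25*y ≠ 0; add k_3 = -7/5*y**2 + 129/25*y to the basis.

The other S-polynomials (S(h_1,k_3), S(h_2,k_3)) all reduce to 0 modulo the current basis, so we have a Gröbner basis.
Inter-reduce: drop elements whose leading term is divisible by another's, tail-reduce, and make monic.
Reduced Gröbner basis: {y**2 - 129/35*y, x + 7/5*y - 2}.

These coincide, so the ideals are equal.
The same test decides containment: I ⊆ J iff every generator of I reduces to 0 modulo a Gröbner basis of J.

Yes, the ideals are equal.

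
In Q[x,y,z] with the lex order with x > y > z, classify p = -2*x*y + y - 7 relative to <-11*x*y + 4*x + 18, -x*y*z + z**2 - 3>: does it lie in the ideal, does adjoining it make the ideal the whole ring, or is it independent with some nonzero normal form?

First compute the reduced Gröbner basis of I by Buchberger's algorithm.
f_1 = -11*x*y + 4*x + 18, LT = x*y.
f_2 = -x*y*z + z**2 - 3, LT = x*y*z.

S(f_1,f_2): lcm = x*y*z. S = -4/11*x*z + z**2 - 18/11*z - 3.
  leading term x*z: no divisor's leading term divides it; move -4/11*x*z to the remainder.
  leading term z**2: no divisor's leading term divides it; move z**2 to the remainder.
  leading term z: no divisor's leading term divides it; move -18/11*z to the remainder.
  leading term 1: no divisor's leading term divides it; move -3 to the remainder.
  remainder -4/11*x*z + z**2 - 18/11*z - 3 ≠ 0; add h_3 = -4/11*x*z + z**2 - 18/11*z - 3 to the basis.

S(f_1,h_3): lcm = x*y*z. S = -4/11*x*z + 11/4*y*z**2 - 9/2*y*z - 33/4*y - 18/11*z.
  leading term x*z: subtract (1)·h_3 from -4/11*x*z + 11/4*y*z**2 - 9/2*y*z - 33/4*y - 18/11*z → 11/4*y*z**2 - 9/2*y*z - 33/4*y - z**2 + 3
  leading term y*z**2: no divisor's leading term divides it; move 11/4*y*z**2 to the remainder.
  leading term y*z: no divisor's leading term divides it; move -9/2*y*z to the remainder.
  leading term y: no divisor's leading term divides it; move -33/4*y to the remainder.
  leading term z**2: no divisor's leading term divides it; move -z**2 to the remainder.
  leading term 1: no divisor's leading term divides it; move 3 to the remainder.
  remainder 11/4*y*z**2 - 9/2*y*z - 33/4*y - z**2 + 3 ≠ 0; add h_4 = 11/4*y*z**2 - 9/2*y*z - 33/4*y - z**2 + 3 to the basis.

The other S-polynomials (S(f_2,h_3), S(f_1,h_4), S(f_2,h_4), S(h_3,h_4)) all reduce to 0 modulo the current basis, so we have a Gröbner basis.
Inter-reduce: drop elements whose leading term is divisible by another's, tail-reduce, and make monic.
Reduced Gröbner basis: {x*y - 4/11*x - 18/11, x*z - 11/4*z**2 + 9/2*z + 33/4, y*z**2 - 18/11*y*z - 3*y - 4/11*z**2 + 12/11}.
Label its elements g_1 = x*y - 4/11*x - 18/11, g_2 = x*z - 11/4*z**2 + 9/2*z + 33/4, g_3 = y*z**2 - 18/11*y*z - 3*y - 4/11*z**2 + 12/11.

Reduce p = -2*x*y + y - 7 modulo G:
  leading term x*y: subtract (-2)·g_1 from -2*x*y + y - 7 → -8/11*x + y - 113/11
  leading term x: no divisor's leading term divides it; move -8/11*x to the remainder.
  leading term y: no divisor's leading term divides it; move y to the remainder.
  leading term 1: no divisor's leading term divides it; move -113/11 to the remainder.
  normal form = -8/11*x + y - 113/11.
The normal form is nonzero, so p ∉ I. Since p minus its normal form lies in I, I + (p) = I + (r) where r = -8/11*x + y - 113/11; decide whether this ideal is the whole ring.
Run Buchberger on G together with r (pairs among the g_i already reduce to 0 since G is a Gröbner basis):
g_1 = x*y - 4/11*x - 18/11, LT = x*y.
g_2 = x*z - 11/4*z**2 + 9/2*z + 33/4, LT = x*z.
g_3 = y*z**2 - 18/11*y*z - 3*y - 4/11*z**2 + 12/11, LT = y*z**2.
r = -8/11*x + y - 113/11, LT = x.

S(g_1,r): lcm = x*y. S = -4/11*x + 11/8*y**2 - 113/8*y - 18/11.
  leading term x: subtract (1/2)·r from -4/11*x + 11/8*y**2 - 113/8*y - 18/11 → 11/8*y**2 - 117/8*y + 7/2
  leading term y**2: no divisor's leading term divides it; move 11/8*y**2 to the remainder.
  leading term y: no divisor's leading term divides it; move -117/8*y to the remainder.
  leading term 1: no divisor's leading term divides it; move 7/2 to the remainder.
  remainder 11/8*y**2 - 117/8*y + 7/2 ≠ 0; add m_5 = 11/8*y**2 - 117/8*y + 7/2 to the basis.

S(g_2,r): lcm = x*z. S = 11/8*y*z - 11/4*z**2 - 77/8*z + 33/4.
  leading term y*z: no divisor's leading term divides it; move 11/8*y*z to the remainder.
  leading term z**2: no divisor's leading term divides it; move -11/4*z**2 to the remainder.
  leading term z: no divisor's leading term divides it; move -77/8*z to the remainder.
  leading term 1: no divisor's leading term divides it; move 33/4 to the remainder.
  remainder 11/8*y*z - 11/4*z**2 - 77/8*z + 33/4 ≠ 0; add m_6 = 11/8*y*z - 11/4*z**2 - 77/8*z + 33/4 to the basis.

S(g_1,m_6): lcm = x*y*z. S = 2*x*z**2 + 73/11*x*z - 6*x - 18/11*z.
  leading term x*z**2: subtract (2*z)·g_2 from 2*x*z**2 + 73/11*x*z - 6*x - 18/11*z → 73/11*x*z - 6*x + 11/2*z**3 - 9*z**2 - 399/22*z
  leading term x*z: subtract (73/11)·g_2 from 73/11*x*z - 6*x + 11/2*z**3 - 9*z**2 - 399/22*z → -6*x + 11/2*z**3 + 37/4*z**2 - 48*z - 219/4
  leading term x: subtract (33/4)·r from -6*x + 11/2*z**3 + 37/4*z**2 - 48*z - 219/4 → -33/4*y + 11/2*z**3 + 37/4*z**2 - 48*z + 30
  leading term y: no divisor's leading term divides it; move -33/4*y to the remainder.
  leading term z**3: no divisor's leading term divides it; move 11/2*z**3 to the remainder.
  leading term z**2: no divisor's leading term divides it; move 37/4*z**2 to the remainder.
  leading term z: no divisor's leading term divides it; move -48*z to the remainder.
  leading term 1: no divisor's leading term divides it; move 30 to the remainder.
  remainder -33/4*y + 11/2*z**3 + 37/4*z**2 - 48*z + 30 ≠ 0; add m_7 = -33/4*y + 11/2*z**3 + 37/4*z**2 - 48*z + 30 to the basis.

S(g_1,m_7): lcm = x*y. S = 2/3*x*z**3 + 37/33*x*z**2 - 64/11*x*z + 36/11*x - 18/11.
  leading term x*z**3: subtract (2/3*z**2)·g_2 from 2/3*x*z**3 + 37/33*x*z**2 - 64/11*x*z + 36/11*x - 18/11 → 37/33*x*z**2 - 64/11*x*z + 36/11*x + 11/6*z**4 - 3*z**3 - 11/2*z**2 - 18/11
  leading term x*z**2: subtract (37/33*z)·g_2 from 37/33*x*z**2 - 64/11*x*z + 36/11*x + 11/6*z**4 - 3*z**3 - 11/2*z**2 - 18/11 → -64/11*x*z + 36/11*x + 11/6*z**4 + 1/12*z**3 - 116/11*z**2 - 37/4*z - 18/11
  leading term x*z: subtract (-64/11)·g_2 from -64/11*x*z + 36/11*x + 11/6*z**4 + 1/12*z**3 - 116/11*z**2 - 37/4*z - 18/11 → 36/11*x + 11/6*z**4 + 1/12*z**3 - 292/11*z**2 + 745/44*z + 510/11
  leading term x: subtract (-9/2)·r from 36/11*x + 11/6*z**4 + 1/12*z**3 - 292/11*z**2 + 745/44*z + 510/11 → 9/2*y + 11/6*z**4 + 1/12*z**3 - 292/11*z**2 + 745/44*z + 3/22
  leading term y: subtract (-6/11)·m_7 from 9/2*y + 11/6*z**4 + 1/12*z**3 - 292/11*z**2 + 745/44*z + 3/22 → 11/6*z**4 + 37/12*z**3 - 43/2*z**2 - 37/4*z + 33/2
  leading term z**4: no divisor's leading term divides it; move 11/6*z**4 to the remainder.
  leading term z**3: no divisor's leading term divides it; move 37/12*z**3 to the remainder.
  leading term z**2: no divisor's leading term divides it; move -43/2*z**2 to the remainder.
  leading term z: no divisor's leading term divides it; move -37/4*z to the remainder.
  leading term 1: no divisor's leading term divides it; move 33/2 to the remainder.
  remainder 11/6*z**4 + 37/12*z**3 - 43/2*z**2 - 37/4*z + 33/2 ≠ 0; add m_8 = 11/6*z**4 + 37/12*z**3 - 43/2*z**2 - 37/4*z + 33/2 to the basis.

The other S-polynomials (S(g_1,g_2), S(g_1,g_3), S(g_2,g_3), S(g_3,r), S(g_1,m_5), S(g_2,m_5), S(g_3,m_5), S(r,m_5), S(g_2,m_6), S(g_3,m_6), S(r,m_6), S(m_5,m_6), S(g_2,m_7), S(g_3,m_7), S(r,m_7), S(m_5,m_7), S(m_6,m_7), S(g_1,m_8), S(g_2,m_8), S(g_3,m_8), S(r,m_8), S(m_5,m_8), S(m_6,m_8), S(m_7,m_8)) all reduce to 0 modulo the current basis, so we have a Gröbner basis.
Inter-reduce: drop elements whose leading term is divisible by another's, tail-reduce, and make monic.
Reduced Gröbner basis: {x - 11/12*z**3 - 37/24*z**2 + 8*z + 73/8, y - 2/3*z**3 - 37/33*z**2 + 64/11*z - 40/11, z**4 + 37/22*z**3 - 129/11*z**2 - 111/22*z + 9}.
The reduced Gröbner basis of I + (p) is {x - 11/12*z**3 - 37/24*z**2 + 8*z + 73/8, y - 2/3*z**3 - 37/33*z**2 + 64/11*z - 40/11, z**4 + 37/22*z**3 - 129/11*z**2 - 111/22*z + 9} ≠ {1}, a proper ideal, so the enlarged system stays consistent: p is independent of I, with normal form -8/11*x + y - 113/11.

-2*x*y + y - 7 is independent of I; its normal form modulo I is -8/11*x + y - 113/11.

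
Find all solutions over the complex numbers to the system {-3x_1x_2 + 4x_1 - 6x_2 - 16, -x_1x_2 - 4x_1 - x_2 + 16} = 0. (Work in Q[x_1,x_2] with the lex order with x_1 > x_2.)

{(-7/4, -92/3), (4, 0)}

Compute a lex Gröbner basis by Buchberger's algorithm.
f_1 = -3x_1x_2 + 4x_1 - 6x_2 - 16, LT = x_1x_2.
f_2 = -x_1x_2 - 4x_1 - x_2 + 16, LT = x_1x_2.

S(f_1,f_2): lcm = x_1x_2. S = -16/3x_1 + x_2 + 64/3.
  leading term x_1: no divisor's leading term divides it; move -16/3x_1 to the remainder.
  leading term x_2: no divisor's leading term divides it; move x_2 to the remainder.
  leading term 1: no divisor's leading term divides it; move 64/3 to the remainder.
  remainder -16/3x_1 + x_2 + 64/3 ≠ 0; add h_3 = -16/3x_1 + x_2 + 64/3 to the basis.

S(f_1,h_3): lcm = x_1x_2. S = -4/3x_1 + 3/16x_2^2 + 6x_2 + 16/3.
  leading term x_1: subtract (1/4)·h_3 from -4/3x_1 + 3/16x_2^2 + 6x_2 + 16/3 → 3/16x_2^2 + 23/4x_2
  leading term x_2^2: no divisor's leading term divides it; move 3/16x_2^2 to the remainder.
  leading term x_2: no divisor's leading term divides it; move 23/4x_2 to the remainder.
  remainder 3/16x_2^2 + 23/4x_2 ≠ 0; add h_4 = 3/16x_2^2 + 23/4x_2 to the basis.

The other S-polynomials (S(f_2,h_3), S(f_1,h_4), S(f_2,h_4), S(h_3,h_4)) all reduce to 0 modulo the current basis, so we have a Gröbner basis.
Inter-reduce: drop elements whose leading term is divisible by another's, tail-reduce, and make monic.
Reduced Gröbner basis: {x_1 - 3/16x_2 - 4, x_2^2 + 92/3x_2}.

From the last basis element, x_2^2 + 92/3x_2 = 0, so x_2 takes values in {-92/3, 0}. Each choice, substituted upward through the basis, yields the corresponding point(s) of the solution set.
  x_2 = -92/3: the earlier basis element becomes x_1 + 7/4 = 0, giving x_1 = -7/4 — point (-7/4, -92/3).
  x_2 = 0: the earlier basis element becomes x_1 - 4 = 0, giving x_1 = 4 — point (4, 0).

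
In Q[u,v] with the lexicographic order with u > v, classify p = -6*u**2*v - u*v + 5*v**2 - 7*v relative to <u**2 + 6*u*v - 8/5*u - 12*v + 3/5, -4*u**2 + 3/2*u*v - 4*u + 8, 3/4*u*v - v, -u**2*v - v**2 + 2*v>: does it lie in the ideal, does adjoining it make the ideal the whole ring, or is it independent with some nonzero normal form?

-6*u**2*v - u*v + 5*v**2 - 7*v lies in I (it reduces to 0).

First compute the reduced Gröbner basis of I by Buchberger's algorithm.
f_1 = u**2 + 6*u*v - 8/5*u - 12*v + 3/5, LT = u**2.
f_2 = -4*u**2 + 3/2*u*v - 4*u + 8, LT = u**2.
f_3 = 3/4*u*v - v, LT = u*v.
f_4 = -u**2*v - v**2 + 2*v, LT = u**2*v.

S(f_1,f_2): lcm = u**2. S = 51/8*u*v - 13/5*u - 12*v + 13/5.
  reduce S modulo (f_1, f_2, f_3, f_4):
  remainder -13/5*u - 7/2*v + 13/5 ≠ 0; add h_5 = -13/5*u - 7/2*v + 13/5 to the basis.

S(f_1,f_3): lcm = u**2*v. S = 6*u*v**2 - 4/15*u*v - 12*v**2 + 3/5*v.
  reduce S modulo (f_1, f_2, f_3, f_4, h_5):
  remainder -4*v**2 + 11/45*v ≠ 0; add h_6 = -4*v**2 + 11/45*v to the basis.

S(f_1,f_4): lcm = u**2*v. S = 6*u*v**2 - 8/5*u*v - 13*v**2 + 13/5*v.
  reduce S modulo (f_1, f_2, f_3, f_4, h_5, h_6):
  remainder 29/180*v ≠ 0; add h_7 = 29/180*v to the basis.

The other S-polynomials (S(f_2,f_3), S(f_2,f_4), S(f_3,f_4), S(f_1,h_5), S(f_2,h_5), S(f_3,h_5), S(f_4,h_5), S(f_1,h_6), S(f_2,h_6), S(f_3,h_6), S(f_4,h_6), S(h_5,h_6), S(f_1,h_7), S(f_2,h_7), S(f_3,h_7), S(f_4,h_7), S(h_5,h_7), S(h_6,h_7)) all reduce to 0 modulo the current basis, so we have a Gröbner basis.
Inter-reduce: drop elements whose leading term is divisible by another's, tail-reduce, and make monic.
Reduced Gröbner basis: {u - 1, v}.
Label its elements g_1 = u - 1, g_2 = v.

Reduce p = -6*u**2*v - u*v + 5*v**2 - 7*v modulo G:
  leading term u**2*v: subtract (-6*u*v)·g_1 from -6*u**2*v - u*v + 5*v**2 - 7*v → -7*u*v + 5*v**2 - 7*v
  leading term u*v: subtract (-7*v)·g_1 from -7*u*v + 5*v**2 - 7*v → 5*v**2 - 14*v
  leading term v**2: subtract (5*v)·g_2 from 5*v**2 - 14*v → -14*v
  leading term v: subtract (-14)·g_2 from -14*v → 0
  normal form = 0.
Since the normal form is 0, p ∈ I.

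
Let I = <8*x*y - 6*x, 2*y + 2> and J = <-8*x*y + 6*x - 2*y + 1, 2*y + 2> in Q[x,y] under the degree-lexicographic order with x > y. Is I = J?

No, the ideals differ.

For a fixed monomial order, each ideal has a unique reduced Gröbner basis; comparing bases decides equality.
Buchberger on the first generating set:
f_1 = 8*x*y - 6*x, LT = x*y.
f_2 = 2*y + 2, LT = y.

S(f_1,f_2): lcm = x*y. S = -7/4*x.
  reduce S modulo (f_1, f_2):
  remainder -7/4*x ≠ 0; add g_3 = -7/4*x to the basis.

The other S-polynomials (S(f_1,g_3), S(f_2,g_3)) all reduce to 0 modulo the current basis, so we have a Gröbner basis.
Inter-reduce: drop elements whose leading term is divisible by another's, tail-reduce, and make monic.
Reduced Gröbner basis: {x, y + 1}.

Buchberger on the second generating set:
h_1 = -8*x*y + 6*x - 2*y + 1, LT = x*y.
h_2 = 2*y + 2, LT = y.

S(h_1,h_2): lcm = x*y. S = -7/4*x + 1/4*y - 1/8.
  reduce S modulo (h_1, h_2):
  remainder -7/4*x - 3/8 ≠ 0; add k_3 = -7/4*x - 3/8 to the basis.

The other S-polynomials (S(h_1,k_3), S(h_2,k_3)) all reduce to 0 modulo the current basis, so we have a Gröbner basis.
Inter-reduce: drop elements whose leading term is divisible by another's, tail-reduce, and make monic.
Reduced Gröbner basis: {x + 3/14, y + 1}.

These differ, so the ideals are not equal.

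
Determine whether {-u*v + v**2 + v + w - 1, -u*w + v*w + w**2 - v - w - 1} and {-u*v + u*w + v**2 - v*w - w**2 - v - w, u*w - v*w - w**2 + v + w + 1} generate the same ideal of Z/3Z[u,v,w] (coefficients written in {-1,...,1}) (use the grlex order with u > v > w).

Equality of ideals is decidable: compute both reduced Gröbner bases (unique for the ordering) and check whether they agree.
Buchberger on the first generating set:
f_1 = -u*v + v**2 + v + w - 1, LT = u*v.
f_2 = -u*w + v*w + w**2 - v - w - 1, LT = u*w.

S(f_1,f_2): lcm = u*v*w. S = v*w**2 - v**2 + v*w - w**2 - v + w.
  leading term v*w**2: no divisor's leading term divides it; move v*w**2 to the remainder.
  leading term v**2: no divisor's leading term divides it; move -v**2 to the remainder.
  leading term v*w: no divisor's leading term divides it; move v*w to the remainder.
  leading term w**2: no divisor's leading term divides it; move -w**2 to the remainder.
  leading term v: no divisor's leading term divides it; move -v to the remainder.
  leading term w: no divisor's leading term divides it; move w to the remainder.
  remainder v*w**2 - v**2 + v*w - w**2 - v + w ≠ 0; add g_3 = v*w**2 - v**2 + v*w - w**2 - v + w to the basis.

The other S-polynomials (S(f_1,g_3), S(f_2,g_3)) all reduce to 0 modulo the current basis, so we have a Gröbner basis.
Inter-reduce: drop elements whose leading term is divisible by another's, tail-reduce, and make monic.
Reduced Gröbner basis: {v*w**2 - v**2 + v*w - w**2 - v + w, u*v - v**2 - v - w + 1, u*w - v*w - w**2 + v + w + 1}.

Buchberger on the second generating set:
h_1 = -u*v + u*w + v**2 - v*w - w**2 - v - w, LT = u*v.
h_2 = u*w - v*w - w**2 + v + w + 1, LT = u*w.

S(h_1,h_2): lcm = u*v*w. S = -u*w**2 - v*w**2 + w**3 - v**2 + w**2 - v.
  leading term u*w**2: subtract (-w)·h_2 from -u*w**2 - v*w**2 + w**3 - v**2 + w**2 - v → v*w**2 - v**2 + v*w - w**2 - v + w
  leading term v*w**2: no divisor's leading term divides it; move v*w**2 to the remainder.
  leading term v**2: no divisor's leading term divides it; move -v**2 to the remainder.
  leading term v*w: no divisor's leading term divides it; move v*w to the remainder.
  leading term w**2: no divisor's leading term divides it; move -w**2 to the remainder.
  leading term v: no divisor's leading term divides it; move -v to the remainder.
  leading term w: no divisor's leading term divides it; move w to the remainder.
  remainder v*w**2 - v**2 + v*w - w**2 - v + w ≠ 0; add k_3 = v*w**2 - v**2 + v*w - w**2 - v + w to the basis.

The other S-polynomials (S(h_1,k_3), S(h_2,k_3)) all reduce to 0 modulo the current basis, so we have a Gröbner basis.
Inter-reduce: drop elements whose leading term is divisible by another's, tail-reduce, and make monic.
Reduced Gröbner basis: {v*w**2 - v**2 + v*w - w**2 - v + w, u*v - v**2 - v - w + 1, u*w - v*w - w**2 + v + w + 1}.

These coincide, so the ideals are equal.

Yes, the ideals are equal.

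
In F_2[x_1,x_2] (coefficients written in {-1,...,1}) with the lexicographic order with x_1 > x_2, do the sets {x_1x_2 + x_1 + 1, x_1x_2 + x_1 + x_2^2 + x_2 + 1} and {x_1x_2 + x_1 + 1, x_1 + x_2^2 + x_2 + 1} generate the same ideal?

No, the ideals differ.

For a fixed monomial order, each ideal has a unique reduced Gröbner basis; comparing bases decides equality.
Buchberger on the first generating set:
f_1 = x_1x_2 + x_1 + 1, LT = x_1x_2.
f_2 = x_1x_2 + x_1 + x_2^2 + x_2 + 1, LT = x_1x_2.

S(f_1,f_2): lcm = x_1x_2. S = x_2^2 + x_2.
  reduce S modulo (f_1, f_2):
  remainder x_2^2 + x_2 ≠ 0; add g_3 = x_2^2 + x_2 to the basis.

S(f_1,g_3): lcm = x_1x_2^2. S = x_2.
  reduce S modulo (f_1, f_2, g_3):
  remainder x_2 ≠ 0; add g_4 = x_2 to the basis.

S(f_1,g_4): lcm = x_1x_2. S = x_1 + 1.
  reduce S modulo (f_1, f_2, g_3, g_4):
  remainder x_1 + 1 ≠ 0; add g_5 = x_1 + 1 to the basis.

The other S-polynomials (S(f_2,g_3), S(f_2,g_4), S(g_3,g_4), S(f_1,g_5), S(f_2,g_5), S(g_3,g_5), S(g_4,g_5)) all reduce to 0 modulo the current basis, so we have a Gröbner basis.
Inter-reduce: drop elements whose leading term is divisible by another's, tail-reduce, and make monic.
Reduced Gröbner basis: {x_1 + 1, x_2}.

Buchberger on the second generating set:
h_1 = x_1x_2 + x_1 + 1, LT = x_1x_2.
h_2 = x_1 + x_2^2 + x_2 + 1, LT = x_1.

S(h_1,h_2): lcm = x_1x_2. S = x_1 + x_2^3 + x_2^2 + x_2 + 1.
  reduce S modulo (h_1, h_2):
  remainder x_2^3 ≠ 0; add k_3 = x_2^3 to the basis.

The other S-polynomials (S(h_1,k_3), S(h_2,k_3)) all reduce to 0 modulo the current basis, so we have a Gröbner basis.
Inter-reduce: drop elements whose leading term is divisible by another's, tail-reduce, and make monic.
Reduced Gröbner basis: {x_1 + x_2^2 + x_2 + 1, x_2^3}.

Since the reduced bases disagree, the two ideals are not the same.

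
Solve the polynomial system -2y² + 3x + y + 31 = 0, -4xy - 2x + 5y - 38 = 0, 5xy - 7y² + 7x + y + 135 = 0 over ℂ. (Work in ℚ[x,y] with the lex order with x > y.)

{(-1, 4)}

Compute a lex Gröbner basis by Buchberger's algorithm.
f_1 = 3x - 2y² + y + 31, LT = x.
f_2 = -4xy - 2x + 5y - 38, LT = xy.
f_3 = 5xy + 7x - 7y² + y + 135, LT = xy.

S(f_1,f_2): lcm = xy. S = -½x - ⅔y³ + ⅓y² + 139/12y - 19/2.
  leading term x: subtract (-⅙)·f_1 from -½x - ⅔y³ + ⅓y² + 139/12y - 19/2 → -⅔y³ + 47/4y - 13/3
  leading term y³: no divisor's leading term divides it; move -⅔y³ to the remainder.
  leading term y: no divisor's leading term divides it; move 47/4y to the remainder.
  leading term 1: no divisor's leading term divides it; move -13/3 to the remainder.
  remainder -⅔y³ + 47/4y - 13/3 ≠ 0; add h_4 = -⅔y³ + 47/4y - 13/3 to the basis.

S(f_1,f_3): lcm = xy. S = -7/5x - ⅔y³ + 26/15y² + 152/15y - 27.
  leading term x: subtract (-7/15)·f_1 from -7/5x - ⅔y³ + 26/15y² + 152/15y - 27 → -⅔y³ + ⅘y² + 53/5y - 188/15
  leading term y³: subtract (1)·h_4 from -⅔y³ + ⅘y² + 53/5y - 188/15 → ⅘y² - 23/20y - 41/5
  leading term y²: no divisor's leading term divides it; move ⅘y² to the remainder.
  leading term y: no divisor's leading term divides it; move -23/20y to the remainder.
  leading term 1: no divisor's leading term divides it; move -41/5 to the remainder.
  remainder ⅘y² - 23/20y - 41/5 ≠ 0; add h_5 = ⅘y² - 23/20y - 41/5 to the basis.

S(f_3,h_4): lcm = xy³. S = 7/5xy² + 141/8xy - 13/2x - 7/5y⁴ + ⅕y³ + 27y².
  leading term xy²: subtract (7/15y²)·f_1 from 7/5xy² + 141/8xy - 13/2x - 7/5y⁴ + ⅕y³ + 27y² → 141/8xy - 13/2x - 7/15y⁴ - 4/15y³ + 188/15y²
  leading term xy: subtract (47/8y)·f_1 from 141/8xy - 13/2x - 7/15y⁴ - 4/15y³ + 188/15y² → -13/2x - 7/15y⁴ + 689/60y³ + 799/120y² - 1457/8y
  leading term x: subtract (-13/6)·f_1 from -13/2x - 7/15y⁴ + 689/60y³ + 799/120y² - 1457/8y → -7/15y⁴ + 689/60y³ + 93/40y² - 4319/24y + 403/6
  leading term y⁴: subtract (7/10y)·h_4 from -7/15y⁴ + 689/60y³ + 93/40y² - 4319/24y + 403/6 → 689/60y³ - 59/10y² - 7077/40y + 403/6
  leading term y³: subtract (-689/40)·h_4 from 689/60y³ - 59/10y² - 7077/40y + 403/6 → -59/10y² + 815/32y - 299/40
  leading term y²: subtract (-59/8)·h_5 from -59/10y² + 815/32y - 299/40 → 1359/80y - 1359/20
  leading term y: no divisor's leading term divides it; move 1359/80y to the remainder.
  leading term 1: no divisor's leading term divides it; move -1359/20 to the remainder.
  remainder 1359/80y - 1359/20 ≠ 0; add h_6 = 1359/80y - 1359/20 to the basis.

The other S-polynomials (S(f_2,f_3), S(f_1,h_4), S(f_2,h_4), S(f_1,h_5), S(f_2,h_5), S(f_3,h_5), S(h_4,h_5), S(f_1,h_6), S(f_2,h_6), S(f_3,h_6), S(h_4,h_6), S(h_5,h_6)) all reduce to 0 modulo the current basis, so we have a Gröbner basis.
Inter-reduce: drop elements whose leading term is divisible by another's, tail-reduce, and make monic.
Reduced Gröbner basis: {x + 1, y - 4}.

The lex basis is triangular: the last element involves only y. Solving y - 4 = 0 gives y ∈ {4}; substituting each value into the earlier elements determines the remaining variables.
  y = 4: the earlier basis element becomes x + 1 = 0, giving x = -1 — point (-1, 4).
Each listed point satisfies every original equation (direct substitution).
A lex Gröbner basis triangularizes the system, enabling back-substitution.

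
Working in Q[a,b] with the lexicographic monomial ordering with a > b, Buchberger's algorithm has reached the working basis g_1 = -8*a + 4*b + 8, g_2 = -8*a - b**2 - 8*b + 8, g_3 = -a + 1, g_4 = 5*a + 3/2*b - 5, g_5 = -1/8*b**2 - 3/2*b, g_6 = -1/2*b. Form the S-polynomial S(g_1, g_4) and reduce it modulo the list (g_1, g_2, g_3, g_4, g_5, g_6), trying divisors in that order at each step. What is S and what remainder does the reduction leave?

S(g_1, g_4) = -4/5*b; remainder on division = 0.

lcm(LM(g_1), LM(g_4)) = a.
S = (lcm/LT(g_1))·g_1 − (lcm/LT(g_4))·g_4 = -4/5*b.
Reduce S modulo (g_1, g_2, g_3, g_4, g_5, g_6) in that order:
  leading term b: subtract (8/5)·g_6 from -4/5*b → 0
The remainder is 0, so this S-polynomial contributes no new basis element.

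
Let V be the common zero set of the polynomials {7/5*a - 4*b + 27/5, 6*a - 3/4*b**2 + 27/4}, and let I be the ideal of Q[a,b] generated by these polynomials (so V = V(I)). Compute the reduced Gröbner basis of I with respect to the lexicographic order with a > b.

G = {a - 20/7*b + 27/7, b**2 - 160/7*b + 153/7}

f_1 = 7/5*a - 4*b + 27/5, LT = a.
f_2 = 6*a - 3/4*b**2 + 27/4, LT = a.

S(f_1,f_2): lcm = a. S = 1/8*b**2 - 20/7*b + 153/56.
  reduce S modulo (f_1, f_2):
  remainder 1/8*b**2 - 20/7*b + 153/56 ≠ 0; add g_3 = 1/8*b**2 - 20/7*b + 153/56 to the basis.

The other S-polynomials (S(f_1,g_3), S(f_2,g_3)) all reduce to 0 modulo the current basis, so we have a Gröbner basis.
Inter-reduce: drop elements whose leading term is divisible by another's, tail-reduce, and make monic.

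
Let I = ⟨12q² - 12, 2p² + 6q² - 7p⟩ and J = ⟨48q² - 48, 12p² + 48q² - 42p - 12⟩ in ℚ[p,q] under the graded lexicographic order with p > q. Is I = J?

Yes, the ideals are equal.

Since reduced Gröbner bases are canonical representatives of ideals under a given ordering, it suffices to compute and compare them.
Buchberger on the first generating set:
f_1 = 12q² - 12, LT = q².
f_2 = 2p² + 6q² - 7p, LT = p².

The S-polynomials (S(f_1,f_2)) all reduce to 0 modulo the current basis, so we have a Gröbner basis.
Inter-reduce: drop elements whose leading term is divisible by another's, tail-reduce, and make monic.
Reduced Gröbner basis: {p² - 7/2p + 3, q² - 1}.

Buchberger on the second generating set:
h_1 = 48q² - 48, LT = q².
h_2 = 12p² + 48q² - 42p - 12, LT = p².

The S-polynomials (S(h_1,h_2)) all reduce to 0 modulo the current basis, so we have a Gröbner basis.
Inter-reduce: drop elements whose leading term is divisible by another's, tail-reduce, and make monic.
Reduced Gröbner basis: {p² - 7/2p + 3, q² - 1}.

The two bases agree; hence the ideals are identical.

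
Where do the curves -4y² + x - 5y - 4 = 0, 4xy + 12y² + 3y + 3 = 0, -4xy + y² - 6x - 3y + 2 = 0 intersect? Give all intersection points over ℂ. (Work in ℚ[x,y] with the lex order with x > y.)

Compute a lex Gröbner basis by Buchberger's algorithm.
f_1 = x - 4y² - 5y - 4, LT = x.
f_2 = 4xy + 12y² + 3y + 3, LT = xy.
f_3 = -4xy - 6x + y² - 3y + 2, LT = xy.

S(f_1,f_2): lcm = xy. S = -4y³ - 8y² - 19/4y - ¾.
  leading term y³: no divisor's leading term divides it; move -4y³ to the remainder.
  leading term y²: no divisor's leading term divides it; move -8y² to the remainder.
  leading term y: no divisor's leading term divides it; move -19/4y to the remainder.
  leading term 1: no divisor's leading term divides it; move -¾ to the remainder.
  remainder -4y³ - 8y² - 19/4y - ¾ ≠ 0; add h_4 = -4y³ - 8y² - 19/4y - ¾ to the basis.

S(f_1,f_3): lcm = xy. S = -3/2x - 4y³ - 19/4y² - 19/4y + ½.
  leading term x: subtract (-3/2)·f_1 from -3/2x - 4y³ - 19/4y² - 19/4y + ½ → -4y³ - 43/4y² - 49/4y - 11/2
  leading term y³: subtract (1)·h_4 from -4y³ - 43/4y² - 49/4y - 11/2 → -11/4y² - 15/2y - 19/4
  leading term y²: no divisor's leading term divides it; move -11/4y² to the remainder.
  leading term y: no divisor's leading term divides it; move -15/2y to the remainder.
  leading term 1: no divisor's leading term divides it; move -19/4 to the remainder.
  remainder -11/4y² - 15/2y - 19/4 ≠ 0; add h_5 = -11/4y² - 15/2y - 19/4 to the basis.

S(f_3,h_4): lcm = xy³. S = -½xy² - 19/16xy - 3/16x - ¼y⁴ + ¾y³ - ½y².
  leading term xy²: subtract (-½y²)·f_1 from -½xy² - 19/16xy - 3/16x - ¼y⁴ + ¾y³ - ½y² → -19/16xy - 3/16x - 9/4y⁴ - 7/4y³ - 5/2y²
  leading term xy: subtract (-19/16y)·f_1 from -19/16xy - 3/16x - 9/4y⁴ - 7/4y³ - 5/2y² → -3/16x - 9/4y⁴ - 13/2y³ - 135/16y² - 19/4y
  leading term x: subtract (-3/16)·f_1 from -3/16x - 9/4y⁴ - 13/2y³ - 135/16y² - 19/4y → -9/4y⁴ - 13/2y³ - 147/16y² - 91/16y - ¾
  leading term y⁴: subtract (9/16y)·h_4 from -9/4y⁴ - 13/2y³ - 147/16y² - 91/16y - ¾ → -2y³ - 417/64y² - 337/64y - ¾
  leading term y³: subtract (½)·h_4 from -2y³ - 417/64y² - 337/64y - ¾ → -161/64y² - 185/64y - ⅜
  leading term y²: subtract (161/176)·h_5 from -161/64y² - 185/64y - ⅜ → 2795/704y + 2795/704
  leading term y: no divisor's leading term divides it; move 2795/704y to the remainder.
  leading term 1: no divisor's leading term divides it; move 2795/704 to the remainder.
  remainder 2795/704y + 2795/704 ≠ 0; add h_6 = 2795/704y + 2795/704 to the basis.

The other S-polynomials (S(f_2,f_3), S(f_1,h_4), S(f_2,h_4), S(f_1,h_5), S(f_2,h_5), S(f_3,h_5), S(h_4,h_5), S(f_1,h_6), S(f_2,h_6), S(f_3,h_6), S(h_4,h_6), S(h_5,h_6)) all reduce to 0 modulo the current basis, so we have a Gröbner basis.
Inter-reduce: drop elements whose leading term is divisible by another's, tail-reduce, and make monic.
Reduced Gröbner basis: {x - 3, y + 1}.

The lex basis is triangular: the last element involves only y. Solving y + 1 = 0 gives y ∈ {-1}; substituting each value into the earlier elements determines the remaining variables.
  y = -1: the earlier basis element becomes x - 3 = 0, giving x = 3 — point (3, -1).
Each listed point satisfies every original equation (direct substitution).

{(3, -1)}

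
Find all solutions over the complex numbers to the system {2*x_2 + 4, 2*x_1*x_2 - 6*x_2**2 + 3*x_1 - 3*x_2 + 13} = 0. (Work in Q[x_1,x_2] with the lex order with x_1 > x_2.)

{(-5, -2)}

Compute a lex Gröbner basis by Buchberger's algorithm.
f_1 = 2*x_2 + 4, LT = x_2.
f_2 = 2*x_1*x_2 + 3*x_1 - 6*x_2**2 - 3*x_2 + 13, LT = x_1*x_2.

S(f_1,f_2): lcm = x_1*x_2. S = 1/2*x_1 + 3*x_2**2 + 3/2*x_2 - 13/2.
  reduce S modulo (f_1, f_2):
  remainder 1/2*x_1 + 5/2 ≠ 0; add h_3 = 1/2*x_1 + 5/2 to the basis.

The other S-polynomials (S(f_1,h_3), S(f_2,h_3)) all reduce to 0 modulo the current basis, so we have a Gröbner basis.
Inter-reduce: drop elements whose leading term is divisible by another's, tail-reduce, and make monic.
Reduced Gröbner basis: {x_1 + 5, x_2 + 2}.

Elimination: the polynomial x_2 + 2 lies in the elimination ideal for x_2, so x_2 ∈ {-2}. For each such x_2, the remaining basis elements (now univariate) give the rest of the solution.
  x_2 = -2: the earlier basis element becomes x_1 + 5 = 0, giving x_1 = -5 — point (-5, -2).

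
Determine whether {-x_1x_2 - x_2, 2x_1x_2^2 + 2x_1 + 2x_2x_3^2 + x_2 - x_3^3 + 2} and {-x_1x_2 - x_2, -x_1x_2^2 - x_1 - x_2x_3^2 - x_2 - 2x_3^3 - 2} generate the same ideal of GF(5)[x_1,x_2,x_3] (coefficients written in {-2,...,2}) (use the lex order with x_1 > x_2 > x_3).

No, the ideals differ.

Equality of ideals is decidable: compute both reduced Gröbner bases (unique for the ordering) and check whether they agree.
Buchberger on the first generating set:
f_1 = -x_1x_2 - x_2, LT = x_1x_2.
f_2 = 2x_1x_2^2 + 2x_1 + 2x_2x_3^2 + x_2 - x_3^3 + 2, LT = x_1x_2^2.

S(f_1,f_2): lcm = x_1x_2^2. S = -x_1 + x_2^2 - x_2x_3^2 + 2x_2 - 2x_3^3 - 1.
  reduce S modulo (f_1, f_2):
  remainder -x_1 + x_2^2 - x_2x_3^2 + 2x_2 - 2x_3^3 - 1 ≠ 0; add g_3 = -x_1 + x_2^2 - x_2x_3^2 + 2x_2 - 2x_3^3 - 1 to the basis.

S(f_1,g_3): lcm = x_1x_2. S = x_2^3 - x_2^2x_3^2 + 2x_2^2 - 2x_2x_3^3.
  reduce S modulo (f_1, f_2, g_3):
  remainder x_2^3 - x_2^2x_3^2 + 2x_2^2 - 2x_2x_3^3 ≠ 0; add g_4 = x_2^3 - x_2^2x_3^2 + 2x_2^2 - 2x_2x_3^3 to the basis.

The other S-polynomials (S(f_2,g_3), S(f_1,g_4), S(f_2,g_4), S(g_3,g_4)) all reduce to 0 modulo the current basis, so we have a Gröbner basis.
Inter-reduce: drop elements whose leading term is divisible by another's, tail-reduce, and make monic.
Reduced Gröbner basis: {x_1 - x_2^2 + x_2x_3^2 - 2x_2 + 2x_3^3 + 1, x_2^3 - x_2^2x_3^2 + 2x_2^2 - 2x_2x_3^3}.

Buchberger on the second generating set:
h_1 = -x_1x_2 - x_2, LT = x_1x_2.
h_2 = -x_1x_2^2 - x_1 - x_2x_3^2 - x_2 - 2x_3^3 - 2, LT = x_1x_2^2.

S(h_1,h_2): lcm = x_1x_2^2. S = -x_1 + x_2^2 - x_2x_3^2 - x_2 - 2x_3^3 - 2.
  reduce S modulo (h_1, h_2):
  remainder -x_1 + x_2^2 - x_2x_3^2 - x_2 - 2x_3^3 - 2 ≠ 0; add k_3 = -x_1 + x_2^2 - x_2x_3^2 - x_2 - 2x_3^3 - 2 to the basis.

S(h_1,k_3): lcm = x_1x_2. S = x_2^3 - x_2^2x_3^2 - x_2^2 - 2x_2x_3^3 - x_2.
  reduce S modulo (h_1, h_2, k_3):
  remainder x_2^3 - x_2^2x_3^2 - x_2^2 - 2x_2x_3^3 - x_2 ≠ 0; add k_4 = x_2^3 - x_2^2x_3^2 - x_2^2 - 2x_2x_3^3 - x_2 to the basis.

The other S-polynomials (S(h_2,k_3), S(h_1,k_4), S(h_2,k_4), S(k_3,k_4)) all reduce to 0 modulo the current basis, so we have a Gröbner basis.
Inter-reduce: drop elements whose leading term is divisible by another's, tail-reduce, and make monic.
Reduced Gröbner basis: {x_1 - x_2^2 + x_2x_3^2 + x_2 + 2x_3^3 + 2, x_2^3 - x_2^2x_3^2 - x_2^2 - 2x_2x_3^3 - x_2}.

These differ, so the ideals are not equal.
The same test decides containment: I ⊆ J iff every generator of I reduces to 0 modulo a Gröbner basis of J.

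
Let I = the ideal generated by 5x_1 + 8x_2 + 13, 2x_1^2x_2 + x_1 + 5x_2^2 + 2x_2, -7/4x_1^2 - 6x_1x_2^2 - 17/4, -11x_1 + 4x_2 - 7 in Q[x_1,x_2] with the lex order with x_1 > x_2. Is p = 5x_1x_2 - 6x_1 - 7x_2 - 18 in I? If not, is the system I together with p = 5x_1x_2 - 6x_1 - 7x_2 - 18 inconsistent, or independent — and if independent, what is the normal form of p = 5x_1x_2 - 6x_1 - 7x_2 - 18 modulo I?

5x_1x_2 - 6x_1 - 7x_2 - 18 lies in I (it reduces to 0).

First compute the reduced Gröbner basis of I by Buchberger's algorithm.
f_1 = 5x_1 + 8x_2 + 13, LT = x_1.
f_2 = 2x_1^2x_2 + x_1 + 5x_2^2 + 2x_2, LT = x_1^2x_2.
f_3 = -7/4x_1^2 - 6x_1x_2^2 - 17/4, LT = x_1^2.
f_4 = -11x_1 + 4x_2 - 7, LT = x_1.

S(f_1,f_2): lcm = x_1^2x_2. S = 8/5x_1x_2^2 + 13/5x_1x_2 - 1/2x_1 - 5/2x_2^2 - x_2.
  reduce S modulo (f_1, f_2, f_3, f_4):
  remainder -64/25x_2^3 - 541/50x_2^2 - 174/25x_2 + 13/10 ≠ 0; add h_5 = -64/25x_2^3 - 541/50x_2^2 - 174/25x_2 + 13/10 to the basis.

S(f_1,f_3): lcm = x_1^2. S = -24/7x_1x_2^2 + 8/5x_1x_2 + 13/5x_1 - 17/7.
  reduce S modulo (f_1, f_2, f_3, f_4, h_5):
  remainder -5891/350x_2^2 - 4066/175x_2 - 2241/350 ≠ 0; add h_6 = -5891/350x_2^2 - 4066/175x_2 - 2241/350 to the basis.

S(f_1,f_4): lcm = x_1. S = 108/55x_2 + 108/55.
  reduce S modulo (f_1, f_2, f_3, f_4, h_5, h_6):
  remainder 108/55x_2 + 108/55 ≠ 0; add h_7 = 108/55x_2 + 108/55 to the basis.

The other S-polynomials (S(f_2,f_3), S(f_2,f_4), S(f_3,f_4), S(f_1,h_5), S(f_2,h_5), S(f_3,h_5), S(f_4,h_5), S(f_1,h_6), S(f_2,h_6), S(f_3,h_6), S(f_4,h_6), S(h_5,h_6), S(f_1,h_7), S(f_2,h_7), S(f_3,h_7), S(f_4,h_7), S(h_5,h_7), S(h_6,h_7)) all reduce to 0 modulo the current basis, so we have a Gröbner basis.
Inter-reduce: drop elements whose leading term is divisible by another's, tail-reduce, and make monic.
Reduced Gröbner basis: {x_1 + 1, x_2 + 1}.
Label its elements g_1 = x_1 + 1, g_2 = x_2 + 1.

Reduce p = 5x_1x_2 - 6x_1 - 7x_2 - 18 modulo G:
  leading term x_1x_2: subtract (5x_2)·g_1 from 5x_1x_2 - 6x_1 - 7x_2 - 18 → -6x_1 - 12x_2 - 18
  leading term x_1: subtract (-6)·g_1 from -6x_1 - 12x_2 - 18 → -12x_2 - 12
  leading term x_2: subtract (-12)·g_2 from -12x_2 - 12 → 0
  normal form = 0.
Since the normal form is 0, p ∈ I.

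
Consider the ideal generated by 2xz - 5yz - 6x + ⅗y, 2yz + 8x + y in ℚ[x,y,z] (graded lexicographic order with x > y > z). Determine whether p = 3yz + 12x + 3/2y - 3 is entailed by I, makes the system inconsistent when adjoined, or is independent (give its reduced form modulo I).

Adjoining 3yz + 12x + 3/2y - 3 makes the ideal the whole ring: the system is inconsistent.

First compute the reduced Gröbner basis of I by Buchberger's algorithm.
f_1 = 2xz - 5yz - 6x + ⅗y, LT = xz.
f_2 = 2yz + 8x + y, LT = yz.

S(f_1,f_2): lcm = xyz. S = -5/2y²z - 4x² - 7/2xy + 3/10y².
  leading term y²z: subtract (-5/4y)·f_2 from -5/2y²z - 4x² - 7/2xy + 3/10y² → -4x² + 13/2xy + 31/20y²
  leading term x²: no divisor's leading term divides it; move -4x² to the remainder.
  leading term xy: no divisor's leading term divides it; move 13/2xy to the remainder.
  leading term y²: no divisor's leading term divides it; move 31/20y² to the remainder.
  remainder -4x² + 13/2xy + 31/20y² ≠ 0; add h_3 = -4x² + 13/2xy + 31/20y² to the basis.

The other S-polynomials (S(f_1,h_3), S(f_2,h_3)) all reduce to 0 modulo the current basis, so we have a Gröbner basis.
Inter-reduce: drop elements whose leading term is divisible by another's, tail-reduce, and make monic.
Reduced Gröbner basis: {x² - 13/8xy - 31/80y², xz + 7x + 31/20y, yz + 4x + ½y}.
Label its elements g_1 = x² - 13/8xy - 31/80y², g_2 = xz + 7x + 31/20y, g_3 = yz + 4x + ½y.

Reduce p = 3yz + 12x + 3/2y - 3 modulo G:
  leading term yz: subtract (3)·g_3 from 3yz + 12x + 3/2y - 3 → -3
  leading term 1: no divisor's leading term divides it; move -3 to the remainder.
  normal form = -3.
The normal form is nonzero, so p ∉ I. Since p minus its normal form lies in I, I + (p) = I + (r) where r = -3; decide whether this ideal is the whole ring.
Here r = -3 is a nonzero constant, hence a unit: 1 ∈ I + (p), the Gröbner basis of I + (p) is {1}, and the enlarged system has no common solution — adjoining p is inconsistent.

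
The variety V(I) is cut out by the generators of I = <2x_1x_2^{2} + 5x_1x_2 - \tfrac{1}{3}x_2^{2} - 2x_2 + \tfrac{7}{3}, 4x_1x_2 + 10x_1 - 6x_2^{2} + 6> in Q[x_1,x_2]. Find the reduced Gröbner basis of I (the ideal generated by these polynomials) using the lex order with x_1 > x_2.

G = {x_1 - \tfrac{9}{13}x_2^{2} + \tfrac{4}{13}x_2 + \tfrac{5}{13}, x_2^{3} - \tfrac{1}{9}x_2^{2} - \tfrac{5}{3}x_2 + \tfrac{7}{9}}

This is the nonlinear analogue of row-reducing a linear system.

f_1 = 2x_1x_2^{2} + 5x_1x_2 - \tfrac{1}{3}x_2^{2} - 2x_2 + \tfrac{7}{3}, LT = x_1x_2^{2}.
f_2 = 4x_1x_2 + 10x_1 - 6x_2^{2} + 6, LT = x_1x_2.

S(f_1,f_2): lcm = x_1x_2^{2}. S = \tfrac{3}{2}x_2^{3} - \tfrac{1}{6}x_2^{2} - \tfrac{5}{2}x_2 + \tfrac{7}{6}.
  leading term x_2^{3}: no divisor's leading term divides it; move \tfrac{3}{2}x_2^{3} to the remainder.
  leading term x_2^{2}: no divisor's leading term divides it; move -\tfrac{1}{6}x_2^{2} to the remainder.
  leading term x_2: no divisor's leading term divides it; move -\tfrac{5}{2}x_2 to the remainder.
  leading term 1: no divisor's leading term divides it; move \tfrac{7}{6} to the remainder.
  remainder \tfrac{3}{2}x_2^{3} - \tfrac{1}{6}x_2^{2} - \tfrac{5}{2}x_2 + \tfrac{7}{6} ≠ 0; add g_3 = \tfrac{3}{2}x_2^{3} - \tfrac{1}{6}x_2^{2} - \tfrac{5}{2}x_2 + \tfrac{7}{6} to the basis.

S(f_1,g_3): lcm = x_1x_2^{3}. S = \tfrac{47}{18}x_1x_2^{2} + \tfrac{5}{3}x_1x_2 - \tfrac{7}{9}x_1 - \tfrac{1}{6}x_2^{3} - x_2^{2} + \tfrac{7}{6}x_2.
  leading term x_1x_2^{2}: subtract (\tfrac{47}{36})·f_1 from \tfrac{47}{18}x_1x_2^{2} + \tfrac{5}{3}x_1x_2 - \tfrac{7}{9}x_1 - \tfrac{1}{6}x_2^{3} - x_2^{2} + \tfrac{7}{6}x_2 → -\tfrac{175}{36}x_1x_2 - \tfrac{7}{9}x_1 - \tfrac{1}{6}x_2^{3} - \tfrac{61}{108}x_2^{2} + \tfrac{34}{9}x_2 - \tfrac{329}{108}
  leading term x_1x_2: subtract (-\tfrac{175}{144})·f_2 from -\tfrac{175}{36}x_1x_2 - \tfrac{7}{9}x_1 - \tfrac{1}{6}x_2^{3} - \tfrac{61}{108}x_2^{2} + \tfrac{34}{9}x_2 - \tfrac{329}{108} → \tfrac{91}{8}x_1 - \tfrac{1}{6}x_2^{3} - \tfrac{1697}{216}x_2^{2} + \tfrac{34}{9}x_2 + \tfrac{917}{216}
  leading term x_1: no divisor's leading term divides it; move \tfrac{91}{8}x_1 to the remainder.
  leading term x_2^{3}: subtract (-\tfrac{1}{9})·g_3 from -\tfrac{1}{6}x_2^{3} - \tfrac{1697}{216}x_2^{2} + \tfrac{34}{9}x_2 + \tfrac{917}{216} → -\tfrac{63}{8}x_2^{2} + \tfrac{7}{2}x_2 + \tfrac{35}{8}
  leading term x_2^{2}: no divisor's leading term divides it; move -\tfrac{63}{8}x_2^{2} to the remainder.
  leading term x_2: no divisor's leading term divides it; move \tfrac{7}{2}x_2 to the remainder.
  leading term 1: no divisor's leading term divides it; move \tfrac{35}{8} to the remainder.
  remainder \tfrac{91}{8}x_1 - \tfrac{63}{8}x_2^{2} + \tfrac{7}{2}x_2 + \tfrac{35}{8} ≠ 0; add g_4 = \tfrac{91}{8}x_1 - \tfrac{63}{8}x_2^{2} + \tfrac{7}{2}x_2 + \tfrac{35}{8} to the basis.

The other S-polynomials (S(f_2,g_3), S(f_1,g_4), S(f_2,g_4), S(g_3,g_4)) all reduce to 0 modulo the current basis, so we have a Gröbner basis.
Inter-reduce: drop elements whose leading term is divisible by another's, tail-reduce, and make monic.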